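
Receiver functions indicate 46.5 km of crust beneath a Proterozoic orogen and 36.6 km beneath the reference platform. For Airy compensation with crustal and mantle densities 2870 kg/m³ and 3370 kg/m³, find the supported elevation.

1.47 km

Excess crust Δ = 46.5 km − 36.6 km = 9.9 km, split between elevation h and root r with h + r = Δ.
Airy balance ρ_c h = (ρ_m − ρ_c) r gives r = h ρ_c/(ρ_m − ρ_c), so h (1 + ρ_c/(ρ_m − ρ_c)) = Δ, i.e. h = Δ (ρ_m − ρ_c)/ρ_m.
h = 9.9 km × 500/3370 = 1.47 km.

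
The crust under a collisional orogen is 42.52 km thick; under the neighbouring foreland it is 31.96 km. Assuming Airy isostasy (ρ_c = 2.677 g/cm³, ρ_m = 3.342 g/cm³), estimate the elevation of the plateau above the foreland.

Excess crust Δ = 42.52 km − 31.96 km = 10.56 km, split between elevation h and root r with h + r = Δ.
Airy balance ρ_c h = (ρ_m − ρ_c) r gives r = h ρ_c/(ρ_m − ρ_c), so h (1 + ρ_c/(ρ_m − ρ_c)) = Δ, i.e. h = Δ (ρ_m − ρ_c)/ρ_m.
h = 10.56 km × 0.665/3.342 = 2.1 km.

2.1 km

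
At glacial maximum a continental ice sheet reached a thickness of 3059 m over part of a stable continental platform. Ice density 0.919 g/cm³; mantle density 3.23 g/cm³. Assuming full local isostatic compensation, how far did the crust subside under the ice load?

870 m

In Airy isostatic equilibrium: the ice load ρ_ice t is balanced by mantle displaced below, ρ_m s.
s = t ρ_ice / ρ_m = 3059 m × 0.919/3.23 = 870 m.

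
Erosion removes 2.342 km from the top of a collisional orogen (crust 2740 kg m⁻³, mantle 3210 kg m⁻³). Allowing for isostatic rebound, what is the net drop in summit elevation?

0.343 km

Rebound u = e ρ_c/ρ_m = 2.342 km × 2740/3210 = 1.999 km.
Net surface drop = e − u = 2.342 km − 1.999 km = e (ρ_m − ρ_c)/ρ_m = 0.343 km.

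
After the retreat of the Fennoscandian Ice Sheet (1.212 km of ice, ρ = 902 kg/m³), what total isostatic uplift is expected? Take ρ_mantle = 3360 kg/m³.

Removing the load lets mantle flow back in; uplift u satisfies ρ_ice t = ρ_m u.
u = t ρ_ice/ρ_m = 1.212 km × 902/3360 = 0.325 km.

0.325 km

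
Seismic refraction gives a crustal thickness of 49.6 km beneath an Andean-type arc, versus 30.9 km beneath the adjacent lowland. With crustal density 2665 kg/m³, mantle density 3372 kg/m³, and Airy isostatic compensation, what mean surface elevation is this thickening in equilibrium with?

Excess crust Δ = 49.6 km − 30.9 km = 18.7 km, split between elevation h and root r with h + r = Δ.
Airy balance ρ_c h = (ρ_m − ρ_c) r gives r = h ρ_c/(ρ_m − ρ_c), so h (1 + ρ_c/(ρ_m − ρ_c)) = Δ, i.e. h = Δ (ρ_m − ρ_c)/ρ_m.
h = 18.7 km × 707/3372 = 3.92 km.

3.92 km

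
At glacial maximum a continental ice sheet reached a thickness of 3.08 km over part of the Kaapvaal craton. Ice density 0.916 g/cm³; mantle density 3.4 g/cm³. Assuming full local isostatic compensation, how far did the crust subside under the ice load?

0.83 km

Isostatic balance requires: the ice load ρ_ice t is balanced by mantle displaced below, ρ_m s.
s = t ρ_ice / ρ_m = 3.08 km × 0.916/3.4 = 0.83 km.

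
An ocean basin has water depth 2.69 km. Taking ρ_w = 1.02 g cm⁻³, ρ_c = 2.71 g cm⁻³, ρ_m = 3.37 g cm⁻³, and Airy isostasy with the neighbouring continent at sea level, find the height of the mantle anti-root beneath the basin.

Equating mass per unit area of the two columns: replacing crust with seawater at the top is compensated by replacing crust with mantle at the base: d (ρ_c − ρ_w) = a (ρ_m − ρ_c).
a = d (ρ_c − ρ_w)/(ρ_m − ρ_c) = 2.69 km × 1.69/0.66 = 6.89 km.

6.89 km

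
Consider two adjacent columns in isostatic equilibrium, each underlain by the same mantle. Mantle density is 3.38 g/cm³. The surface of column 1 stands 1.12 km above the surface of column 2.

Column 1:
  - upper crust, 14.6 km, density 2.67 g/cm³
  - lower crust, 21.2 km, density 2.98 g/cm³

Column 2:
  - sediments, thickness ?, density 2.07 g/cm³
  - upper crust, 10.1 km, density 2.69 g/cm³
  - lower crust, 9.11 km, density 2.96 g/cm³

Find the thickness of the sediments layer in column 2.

Take the compensation level at the base of the deeper column (depth z_c below the surface of column 1) and equate Σ ρ_i t_i down to z_c; mantle fills any gap and the z_c terms cancel.
Column 1: 14.6×2.67 + 21.2×2.98 + (z_c − 35.8)×3.38
Column 2: 1.12×0 + x×2.07 + 10.1×2.69 + 9.11×2.96 + (z_c − 1.12 − 19.21 − x)×3.38
The z_c×3.38 term appears on both sides and cancels. Collect the known terms of each column as K = Σ(ρt)_known − 3.38 × (depth of known layers): K_1 = 102.158 − 3.38×35.8 = −18.846; K_2 = 54.1346 − 3.38×(1.12 + 19.21) = −14.5808.
Balance: K_1 = K_2 − x×(3.38 − 2.07), so x = (K_2 − K_1)/(3.38 − 2.07) = 4.2652/1.31 = 3.26 km.

3.26 km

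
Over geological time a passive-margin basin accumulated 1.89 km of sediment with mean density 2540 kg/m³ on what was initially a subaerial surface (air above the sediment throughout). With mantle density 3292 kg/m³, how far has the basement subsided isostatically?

1.46 km

Subaerial load: s = t ρ_sed / ρ_m = 1.89 km × 2540/3292 = 1.46 km.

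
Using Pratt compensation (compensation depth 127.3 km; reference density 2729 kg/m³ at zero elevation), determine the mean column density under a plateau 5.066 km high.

2620 kg/m³

Pratt balance: ρ_ref D = ρ (D + h).
ρ = ρ_ref D/(D + h) = 2729 × 127.3 km/(127.3 km + 5.066 km) = 2620 kg/m³.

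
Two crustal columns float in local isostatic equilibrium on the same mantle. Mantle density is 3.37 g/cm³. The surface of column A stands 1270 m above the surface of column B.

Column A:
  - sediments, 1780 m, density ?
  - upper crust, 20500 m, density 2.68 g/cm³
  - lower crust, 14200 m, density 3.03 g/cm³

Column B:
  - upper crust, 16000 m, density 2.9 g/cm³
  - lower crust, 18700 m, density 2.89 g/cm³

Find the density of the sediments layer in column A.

Take the compensation level at the base of the deeper column (depth z_c below the surface of column A) and equate Σ ρ_i t_i down to z_c; mantle fills any gap and the z_c terms cancel.
Column A: 1780×ρ + 20500×2.68 + 14200×3.03 + (z_c − 36480)×3.37
Column B: 1270×0 + 16000×2.9 + 18700×2.89 + (z_c − 1270 − 34700)×3.37
The z_c×3.37 term appears on both sides and cancels. Collect the known terms of each column as K = Σ(ρt)_known − 3.37 × (depth of known layers): K_A = 97966 − 3.37×36480 = −24971.6; K_B = 100443 − 3.37×(1270 + 34700) = −20775.9.
Balance: K_A + 1780×ρ = K_B, so ρ = (K_B − K_A)/1780 = 4195.7/1780 = 2.36 g/cm³.

2.36 g/cm³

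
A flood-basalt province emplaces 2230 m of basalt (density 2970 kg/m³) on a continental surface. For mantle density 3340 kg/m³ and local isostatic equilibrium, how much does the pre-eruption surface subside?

1980 m

Subaerial loading: s = t ρ_load / ρ_m.
s = 2230 m × 2970/3340 = 1980 m.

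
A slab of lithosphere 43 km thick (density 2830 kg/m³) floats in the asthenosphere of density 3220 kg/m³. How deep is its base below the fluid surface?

37.8 km

Draft d = t ρ_obj/ρ_fluid = 43 km × 2830/3220 = 37.8 km.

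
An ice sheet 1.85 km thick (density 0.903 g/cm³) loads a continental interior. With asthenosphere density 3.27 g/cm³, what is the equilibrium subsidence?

For local isostatic compensation: the ice load ρ_ice t is balanced by mantle displaced below, ρ_m s.
s = t ρ_ice / ρ_m = 1.85 km × 0.903/3.27 = 0.511 km.

0.511 km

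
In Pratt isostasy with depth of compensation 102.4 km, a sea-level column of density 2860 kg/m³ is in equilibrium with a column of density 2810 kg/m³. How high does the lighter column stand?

ρ_ref D = ρ (D + h) → h = D (ρ_ref − ρ)/ρ.
h = 102.4 km × (2860 − 2810)/2810 = 1.82 km.

1.82 km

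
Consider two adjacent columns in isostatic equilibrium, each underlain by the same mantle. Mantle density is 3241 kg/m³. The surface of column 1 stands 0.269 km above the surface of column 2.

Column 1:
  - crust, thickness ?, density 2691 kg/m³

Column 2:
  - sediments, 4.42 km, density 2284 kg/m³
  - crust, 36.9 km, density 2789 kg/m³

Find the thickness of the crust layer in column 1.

39.6 km

Take the compensation level at the base of the deeper column (depth z_c below the surface of column 1) and equate Σ ρ_i t_i down to z_c; mantle fills any gap and the z_c terms cancel.
Column 1: x×2691 + (z_c − 0 − x)×3241
Column 2: 0.269×0 + 4.42×2284 + 36.9×2789 + (z_c − 0.269 − 41.32)×3241
The z_c×3241 term appears on both sides and cancels. Collect the known terms of each column as K = Σ(ρt)_known − 3241 × (depth of known layers): K_1 = 0 − 3241×0 = 0; K_2 = 113009.38 − 3241×(0.269 + 41.32) = −21780.569.
Balance: K_1 − x×(3241 − 2691) = K_2, so x = (K_1 − K_2)/(3241 − 2691) = 21780.6/550 = 39.6 km.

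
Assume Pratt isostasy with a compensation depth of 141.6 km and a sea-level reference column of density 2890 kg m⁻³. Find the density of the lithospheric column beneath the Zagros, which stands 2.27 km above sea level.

Pratt balance: ρ_ref D = ρ (D + h).
ρ = ρ_ref D/(D + h) = 2890 × 141.6 km/(141.6 km + 2.27 km) = 2840 kg m⁻³.

2840 kg m⁻³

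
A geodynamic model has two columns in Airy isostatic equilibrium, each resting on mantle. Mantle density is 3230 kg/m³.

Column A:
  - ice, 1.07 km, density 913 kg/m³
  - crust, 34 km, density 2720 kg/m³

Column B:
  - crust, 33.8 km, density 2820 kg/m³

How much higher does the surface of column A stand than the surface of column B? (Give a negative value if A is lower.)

For any compensation level in the mantle, the mantle terms cancel and isostasy reduces to e = (Σt_A − Σt_B) − (Σ(ρt)_A − Σ(ρt)_B) / ρ_m.
Σt_A = 35.07 km; Σt_B = 33.8 km; Σ(ρt)_A = 93456.91; Σ(ρt)_B = 95316 (in km·kg/m³).
e = (35.07 − 33.8) − (93456.91 − 95316) / 3230 = 1.85 km.

1.85 km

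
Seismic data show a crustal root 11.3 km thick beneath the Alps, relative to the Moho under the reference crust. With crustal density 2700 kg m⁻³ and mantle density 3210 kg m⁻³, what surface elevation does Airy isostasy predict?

2.13 km

For local isostatic compensation: ρ_c h = (ρ_m − ρ_c) r.
h = r (ρ_m − ρ_c) / ρ_c = 11.3 km × (3210 − 2700) / 2700 = 2.13 km.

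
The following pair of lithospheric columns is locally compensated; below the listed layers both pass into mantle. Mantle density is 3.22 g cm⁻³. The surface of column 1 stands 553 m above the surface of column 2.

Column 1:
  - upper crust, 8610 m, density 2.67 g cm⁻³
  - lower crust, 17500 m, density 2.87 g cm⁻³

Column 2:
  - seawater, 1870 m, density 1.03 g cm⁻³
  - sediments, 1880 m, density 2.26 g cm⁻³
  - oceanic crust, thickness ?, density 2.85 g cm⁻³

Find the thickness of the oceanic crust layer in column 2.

Take the compensation level at the base of the deeper column (depth z_c below the surface of column 1) and equate Σ ρ_i t_i down to z_c; mantle fills any gap and the z_c terms cancel.
Column 1: 8610×2.67 + 17500×2.87 + (z_c − 26110)×3.22
Column 2: 553×0 + 1870×1.03 + 1880×2.26 + x×2.85 + (z_c − 553 − 3750 − x)×3.22
The z_c×3.22 term appears on both sides and cancels. Collect the known terms of each column as K = Σ(ρt)_known − 3.22 × (depth of known layers): K_1 = 73213.7 − 3.22×26110 = −10860.5; K_2 = 6174.9 − 3.22×(553 + 3750) = −7680.76.
Balance: K_1 = K_2 − x×(3.22 − 2.85), so x = (K_2 − K_1)/(3.22 − 2.85) = 3179.74/0.37 = 8590 m.

8590 m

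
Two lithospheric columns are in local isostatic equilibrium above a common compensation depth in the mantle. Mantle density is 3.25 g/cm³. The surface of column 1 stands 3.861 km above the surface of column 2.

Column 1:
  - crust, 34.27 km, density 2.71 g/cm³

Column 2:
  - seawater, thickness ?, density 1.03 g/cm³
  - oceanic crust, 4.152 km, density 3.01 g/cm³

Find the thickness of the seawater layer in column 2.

Take the compensation level at the base of the deeper column (depth z_c below the surface of column 1) and equate Σ ρ_i t_i down to z_c; mantle fills any gap and the z_c terms cancel.
Column 1: 34.27×2.71 + (z_c − 34.27)×3.25
Column 2: 3.861×0 + x×1.03 + 4.152×3.01 + (z_c − 3.861 − 4.152 − x)×3.25
The z_c×3.25 term appears on both sides and cancels. Collect the known terms of each column as K = Σ(ρt)_known − 3.25 × (depth of known layers): K_1 = 92.8717 − 3.25×34.27 = −18.5058; K_2 = 12.49752 − 3.25×(3.861 + 4.152) = −13.54473.
Balance: K_1 = K_2 − x×(3.25 − 1.03), so x = (K_2 − K_1)/(3.25 − 1.03) = 4.96107/2.22 = 2.23 km.

2.23 km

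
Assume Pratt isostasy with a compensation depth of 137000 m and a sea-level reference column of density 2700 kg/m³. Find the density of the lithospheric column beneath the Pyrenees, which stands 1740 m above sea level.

2670 kg/m³

Pratt balance: ρ_ref D = ρ (D + h).
ρ = ρ_ref D/(D + h) = 2700 × 137000 m/(137000 m + 1740 m) = 2670 kg/m³.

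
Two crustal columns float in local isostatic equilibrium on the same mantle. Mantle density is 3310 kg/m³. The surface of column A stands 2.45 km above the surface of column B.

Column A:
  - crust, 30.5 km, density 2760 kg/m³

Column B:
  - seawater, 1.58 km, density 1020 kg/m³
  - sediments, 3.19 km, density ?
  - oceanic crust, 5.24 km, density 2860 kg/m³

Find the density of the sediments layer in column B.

Take the compensation level at the base of the deeper column (depth z_c below the surface of column A) and equate Σ ρ_i t_i down to z_c; mantle fills any gap and the z_c terms cancel.
Column A: 30.5×2760 + (z_c − 30.5)×3310
Column B: 2.45×0 + 1.58×1020 + 3.19×ρ + 5.24×2860 + (z_c − 2.45 − 10.01)×3310
The z_c×3310 term appears on both sides and cancels. Collect the known terms of each column as K = Σ(ρt)_known − 3310 × (depth of known layers): K_A = 84180 − 3310×30.5 = −16775; K_B = 16598 − 3310×(2.45 + 10.01) = −24644.6.
Balance: K_A = K_B + 3.19×ρ, so ρ = (K_A − K_B)/3.19 = 7869.6/3.19 = 2470 kg/m³.

2470 kg/m³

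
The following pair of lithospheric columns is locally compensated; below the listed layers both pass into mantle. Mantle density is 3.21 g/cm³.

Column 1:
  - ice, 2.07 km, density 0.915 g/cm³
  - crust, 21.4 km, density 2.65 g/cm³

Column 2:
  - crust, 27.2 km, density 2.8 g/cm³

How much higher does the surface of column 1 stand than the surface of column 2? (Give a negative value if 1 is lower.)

For any compensation level in the mantle, the mantle terms cancel and isostasy reduces to e = (Σt_1 − Σt_2) − (Σ(ρt)_1 − Σ(ρt)_2) / ρ_m.
Σt_1 = 23.47 km; Σt_2 = 27.2 km; Σ(ρt)_1 = 58.60405; Σ(ρt)_2 = 76.16 (in km·g/cm³).
e = (23.47 − 27.2) − (58.60405 − 76.16) / 3.21 = 1.74 km.

1.74 km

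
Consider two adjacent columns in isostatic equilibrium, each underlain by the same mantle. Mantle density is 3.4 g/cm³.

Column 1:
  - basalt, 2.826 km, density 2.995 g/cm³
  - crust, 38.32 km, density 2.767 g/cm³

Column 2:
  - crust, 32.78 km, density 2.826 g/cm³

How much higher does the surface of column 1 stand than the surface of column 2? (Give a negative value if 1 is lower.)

1.94 km

For any compensation level in the mantle, the mantle terms cancel and isostasy reduces to e = (Σt_1 − Σt_2) − (Σ(ρt)_1 − Σ(ρt)_2) / ρ_m.
Σt_1 = 41.146 km; Σt_2 = 32.78 km; Σ(ρt)_1 = 114.49531; Σ(ρt)_2 = 92.63628 (in km·g/cm³).
e = (41.146 − 32.78) − (114.49531 − 92.63628) / 3.4 = 1.94 km.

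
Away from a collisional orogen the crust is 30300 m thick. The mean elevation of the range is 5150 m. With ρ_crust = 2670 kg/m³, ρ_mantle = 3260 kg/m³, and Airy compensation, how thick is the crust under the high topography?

Root depth r = h ρ_c / (ρ_m − ρ_c) = 5150 m × 2670 / 590 = 23310 m.
Total thickness = T + h + r = 30300 m + 5150 m + 23310 m = 58800 m.

58800 m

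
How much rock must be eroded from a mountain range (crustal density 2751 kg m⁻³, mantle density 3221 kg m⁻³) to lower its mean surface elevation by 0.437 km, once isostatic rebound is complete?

Net drop Δ = e − u = e − e ρ_c/ρ_m = e (ρ_m − ρ_c)/ρ_m.
e = Δ ρ_m/(ρ_m − ρ_c) = 0.437 km × 3221/470 = 2.99 km.

2.99 km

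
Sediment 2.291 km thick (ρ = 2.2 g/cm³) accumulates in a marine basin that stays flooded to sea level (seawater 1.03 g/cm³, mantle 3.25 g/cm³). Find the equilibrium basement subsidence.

1.21 km

Submarine loading: the sediment displaces seawater, and the subsidence is in turn flooded, so s (ρ_m − ρ_w) = t (ρ_sed − ρ_w).
s = 2.291 km × (2.2 − 1.03) / (3.25 − 1.03) = 1.21 km.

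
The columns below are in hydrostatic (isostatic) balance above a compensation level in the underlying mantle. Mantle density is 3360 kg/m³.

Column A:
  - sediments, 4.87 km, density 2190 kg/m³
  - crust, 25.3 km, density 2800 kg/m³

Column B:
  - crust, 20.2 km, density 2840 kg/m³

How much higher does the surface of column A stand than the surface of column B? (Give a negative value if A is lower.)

2.79 km

For any compensation level in the mantle, the mantle terms cancel and isostasy reduces to e = (Σt_A − Σt_B) − (Σ(ρt)_A − Σ(ρt)_B) / ρ_m.
Σt_A = 30.17 km; Σt_B = 20.2 km; Σ(ρt)_A = 81505.3; Σ(ρt)_B = 57368 (in km·kg/m³).
e = (30.17 − 20.2) − (81505.3 − 57368) / 3360 = 2.79 km.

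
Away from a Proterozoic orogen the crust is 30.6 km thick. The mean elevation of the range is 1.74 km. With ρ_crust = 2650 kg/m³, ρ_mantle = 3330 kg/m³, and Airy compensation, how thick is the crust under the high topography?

39.1 km

Root depth r = h ρ_c / (ρ_m − ρ_c) = 1.74 km × 2650 / 680 = 6.781 km.
Total thickness = T + h + r = 30.6 km + 1.74 km + 6.781 km = 39.1 km.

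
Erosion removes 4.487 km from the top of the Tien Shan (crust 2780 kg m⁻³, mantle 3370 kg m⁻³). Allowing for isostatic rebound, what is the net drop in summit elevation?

0.786 km

Rebound u = e ρ_c/ρ_m = 4.487 km × 2780/3370 = 3.701 km.
Net surface drop = e − u = 4.487 km − 3.701 km = e (ρ_m − ρ_c)/ρ_m = 0.786 km.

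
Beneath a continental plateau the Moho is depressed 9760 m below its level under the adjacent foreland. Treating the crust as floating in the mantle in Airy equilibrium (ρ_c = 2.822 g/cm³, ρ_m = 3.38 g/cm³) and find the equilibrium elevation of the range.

1930 m

By Archimedes' principle applied to the lithosphere: ρ_c h = (ρ_m − ρ_c) r.
h = r (ρ_m − ρ_c) / ρ_c = 9760 m × (3.38 − 2.822) / 2.822 = 1930 m.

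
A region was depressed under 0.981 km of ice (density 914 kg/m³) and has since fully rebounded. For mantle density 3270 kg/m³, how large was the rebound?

0.274 km

Removing the load lets mantle flow back in; uplift u satisfies ρ_ice t = ρ_m u.
u = t ρ_ice/ρ_m = 0.981 km × 914/3270 = 0.274 km.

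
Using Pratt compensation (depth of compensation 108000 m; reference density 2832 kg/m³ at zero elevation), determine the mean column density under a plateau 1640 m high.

2790 kg/m³

Pratt balance: ρ_ref D = ρ (D + h).
ρ = ρ_ref D/(D + h) = 2832 × 108000 m/(108000 m + 1640 m) = 2790 kg/m³.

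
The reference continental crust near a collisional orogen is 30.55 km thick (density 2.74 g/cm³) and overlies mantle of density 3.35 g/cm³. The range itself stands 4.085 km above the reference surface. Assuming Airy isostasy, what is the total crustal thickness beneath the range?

53 km

Root depth r = h ρ_c / (ρ_m − ρ_c) = 4.085 km × 2.74 / 0.61 = 18.35 km.
Total thickness = T + h + r = 30.55 km + 4.085 km + 18.35 km = 53 km.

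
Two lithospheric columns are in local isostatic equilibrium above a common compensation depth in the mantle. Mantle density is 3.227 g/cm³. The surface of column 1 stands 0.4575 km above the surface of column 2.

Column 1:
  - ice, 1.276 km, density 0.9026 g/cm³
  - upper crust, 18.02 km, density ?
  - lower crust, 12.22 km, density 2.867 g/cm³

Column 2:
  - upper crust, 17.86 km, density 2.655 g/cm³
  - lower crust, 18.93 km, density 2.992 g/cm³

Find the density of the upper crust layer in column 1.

2.74 g/cm³

Take the compensation level at the base of the deeper column (depth z_c below the surface of column 1) and equate Σ ρ_i t_i down to z_c; mantle fills any gap and the z_c terms cancel.
Column 1: 1.276×0.9026 + 18.02×ρ + 12.22×2.867 + (z_c − 31.516)×3.227
Column 2: 0.4575×0 + 17.86×2.655 + 18.93×2.992 + (z_c − 0.4575 − 36.79)×3.227
The z_c×3.227 term appears on both sides and cancels. Collect the known terms of each column as K = Σ(ρt)_known − 3.227 × (depth of known layers): K_1 = 36.1864576 − 3.227×31.516 = −65.5156744; K_2 = 104.05686 − 3.227×(0.4575 + 36.79) = −16.1408225.
Balance: K_1 + 18.02×ρ = K_2, so ρ = (K_2 − K_1)/18.02 = 49.3749/18.02 = 2.74 g/cm³.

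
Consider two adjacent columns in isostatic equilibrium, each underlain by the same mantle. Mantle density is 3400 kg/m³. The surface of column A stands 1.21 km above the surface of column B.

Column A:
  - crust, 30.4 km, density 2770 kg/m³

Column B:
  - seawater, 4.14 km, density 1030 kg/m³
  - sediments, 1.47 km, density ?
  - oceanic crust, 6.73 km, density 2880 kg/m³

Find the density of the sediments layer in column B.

Take the compensation level at the base of the deeper column (depth z_c below the surface of column A) and equate Σ ρ_i t_i down to z_c; mantle fills any gap and the z_c terms cancel.
Column A: 30.4×2770 + (z_c − 30.4)×3400
Column B: 1.21×0 + 4.14×1030 + 1.47×ρ + 6.73×2880 + (z_c − 1.21 − 12.34)×3400
The z_c×3400 term appears on both sides and cancels. Collect the known terms of each column as K = Σ(ρt)_known − 3400 × (depth of known layers): K_A = 84208 − 3400×30.4 = −19152; K_B = 23646.6 − 3400×(1.21 + 12.34) = −22423.4.
Balance: K_A = K_B + 1.47×ρ, so ρ = (K_A − K_B)/1.47 = 3271.4/1.47 = 2230 kg/m³.

2230 kg/m³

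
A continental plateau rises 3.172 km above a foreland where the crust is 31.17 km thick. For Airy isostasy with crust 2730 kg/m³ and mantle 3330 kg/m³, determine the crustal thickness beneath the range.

48.8 km

Root depth r = h ρ_c / (ρ_m − ρ_c) = 3.172 km × 2730 / 600 = 14.43 km.
Total thickness = T + h + r = 31.17 km + 3.172 km + 14.43 km = 48.8 km.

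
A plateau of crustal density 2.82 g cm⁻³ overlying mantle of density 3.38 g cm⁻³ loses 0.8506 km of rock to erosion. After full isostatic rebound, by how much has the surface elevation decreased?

0.141 km

Rebound u = e ρ_c/ρ_m = 0.8506 km × 2.82/3.38 = 0.7097 km.
Net surface drop = e − u = 0.8506 km − 0.7097 km = e (ρ_m − ρ_c)/ρ_m = 0.141 km.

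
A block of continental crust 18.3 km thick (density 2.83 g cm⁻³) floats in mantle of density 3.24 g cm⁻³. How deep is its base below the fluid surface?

16 km

Draft d = t ρ_obj/ρ_fluid = 18.3 km × 2.83/3.24 = 16 km.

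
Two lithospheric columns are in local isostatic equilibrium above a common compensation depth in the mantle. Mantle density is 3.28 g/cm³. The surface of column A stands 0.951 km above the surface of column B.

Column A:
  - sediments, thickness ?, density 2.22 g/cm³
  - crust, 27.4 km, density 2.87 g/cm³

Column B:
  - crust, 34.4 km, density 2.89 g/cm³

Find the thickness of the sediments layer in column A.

5 km

Take the compensation level at the base of the deeper column (depth z_c below the surface of column A) and equate Σ ρ_i t_i down to z_c; mantle fills any gap and the z_c terms cancel.
Column A: x×2.22 + 27.4×2.87 + (z_c − 27.4 − x)×3.28
Column B: 0.951×0 + 34.4×2.89 + (z_c − 0.951 − 34.4)×3.28
The z_c×3.28 term appears on both sides and cancels. Collect the known terms of each column as K = Σ(ρt)_known − 3.28 × (depth of known layers): K_A = 78.638 − 3.28×27.4 = −11.234; K_B = 99.416 − 3.28×(0.951 + 34.4) = −16.53528.
Balance: K_A − x×(3.28 − 2.22) = K_B, so x = (K_A − K_B)/(3.28 − 2.22) = 5.30128/1.06 = 5 km.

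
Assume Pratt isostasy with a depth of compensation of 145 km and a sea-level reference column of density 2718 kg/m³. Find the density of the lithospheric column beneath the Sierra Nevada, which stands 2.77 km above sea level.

Pratt balance: ρ_ref D = ρ (D + h).
ρ = ρ_ref D/(D + h) = 2718 × 145 km/(145 km + 2.77 km) = 2670 kg/m³.

2670 kg/m³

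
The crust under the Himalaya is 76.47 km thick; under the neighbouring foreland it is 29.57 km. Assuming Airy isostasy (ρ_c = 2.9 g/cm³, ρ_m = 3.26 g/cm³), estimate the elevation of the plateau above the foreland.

Excess crust Δ = 76.47 km − 29.57 km = 46.9 km, split between elevation h and root r with h + r = Δ.
Airy balance ρ_c h = (ρ_m − ρ_c) r gives r = h ρ_c/(ρ_m − ρ_c), so h (1 + ρ_c/(ρ_m − ρ_c)) = Δ, i.e. h = Δ (ρ_m − ρ_c)/ρ_m.
h = 46.9 km × 0.36/3.26 = 5.18 km.

5.18 km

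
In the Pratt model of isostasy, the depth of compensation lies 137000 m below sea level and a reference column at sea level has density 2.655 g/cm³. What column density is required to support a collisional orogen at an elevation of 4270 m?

2.57 g/cm³

Pratt balance: ρ_ref D = ρ (D + h).
ρ = ρ_ref D/(D + h) = 2.655 × 137000 m/(137000 m + 4270 m) = 2.57 g/cm³.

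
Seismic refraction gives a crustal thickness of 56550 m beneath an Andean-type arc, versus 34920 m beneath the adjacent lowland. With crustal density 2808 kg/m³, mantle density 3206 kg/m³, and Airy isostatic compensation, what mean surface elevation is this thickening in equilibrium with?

Excess crust Δ = 56550 m − 34920 m = 21630 m, split between elevation h and root r with h + r = Δ.
Airy balance ρ_c h = (ρ_m − ρ_c) r gives r = h ρ_c/(ρ_m − ρ_c), so h (1 + ρ_c/(ρ_m − ρ_c)) = Δ, i.e. h = Δ (ρ_m − ρ_c)/ρ_m.
h = 21630 m × 398/3206 = 2690 m.

2690 m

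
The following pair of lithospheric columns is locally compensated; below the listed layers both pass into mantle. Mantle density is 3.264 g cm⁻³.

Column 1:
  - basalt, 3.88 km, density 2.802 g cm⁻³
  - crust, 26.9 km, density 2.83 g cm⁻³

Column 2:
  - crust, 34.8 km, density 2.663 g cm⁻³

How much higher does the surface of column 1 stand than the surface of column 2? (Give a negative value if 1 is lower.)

For any compensation level in the mantle, the mantle terms cancel and isostasy reduces to e = (Σt_1 − Σt_2) − (Σ(ρt)_1 − Σ(ρt)_2) / ρ_m.
Σt_1 = 30.78 km; Σt_2 = 34.8 km; Σ(ρt)_1 = 86.99876; Σ(ρt)_2 = 92.6724 (in km·g cm⁻³).
e = (30.78 − 34.8) − (86.99876 − 92.6724) / 3.264 = −2.28 km.

−2.28 km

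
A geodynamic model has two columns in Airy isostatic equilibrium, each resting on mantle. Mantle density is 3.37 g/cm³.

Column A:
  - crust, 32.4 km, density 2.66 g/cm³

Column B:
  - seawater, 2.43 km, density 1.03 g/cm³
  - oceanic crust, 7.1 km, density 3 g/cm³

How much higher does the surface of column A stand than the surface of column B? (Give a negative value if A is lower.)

4.36 km

For any compensation level in the mantle, the mantle terms cancel and isostasy reduces to e = (Σt_A − Σt_B) − (Σ(ρt)_A − Σ(ρt)_B) / ρ_m.
Σt_A = 32.4 km; Σt_B = 9.53 km; Σ(ρt)_A = 86.184; Σ(ρt)_B = 23.8029 (in km·g/cm³).
e = (32.4 − 9.53) − (86.184 − 23.8029) / 3.37 = 4.36 km.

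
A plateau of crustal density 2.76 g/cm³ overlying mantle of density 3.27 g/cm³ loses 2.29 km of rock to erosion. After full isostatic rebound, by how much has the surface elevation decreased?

Rebound u = e ρ_c/ρ_m = 2.29 km × 2.76/3.27 = 1.933 km.
Net surface drop = e − u = 2.29 km − 1.933 km = e (ρ_m − ρ_c)/ρ_m = 0.357 km.

0.357 km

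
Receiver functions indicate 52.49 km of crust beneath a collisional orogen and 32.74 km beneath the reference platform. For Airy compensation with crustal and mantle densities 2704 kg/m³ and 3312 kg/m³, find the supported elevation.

3.63 km

Excess crust Δ = 52.49 km − 32.74 km = 19.75 km, split between elevation h and root r with h + r = Δ.
Airy balance ρ_c h = (ρ_m − ρ_c) r gives r = h ρ_c/(ρ_m − ρ_c), so h (1 + ρ_c/(ρ_m − ρ_c)) = Δ, i.e. h = Δ (ρ_m − ρ_c)/ρ_m.
h = 19.75 km × 608/3312 = 3.63 km.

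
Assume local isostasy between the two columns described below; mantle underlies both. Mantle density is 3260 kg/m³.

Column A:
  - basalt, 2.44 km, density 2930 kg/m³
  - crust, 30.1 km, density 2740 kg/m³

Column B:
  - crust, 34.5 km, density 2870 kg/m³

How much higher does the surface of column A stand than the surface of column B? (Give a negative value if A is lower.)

For any compensation level in the mantle, the mantle terms cancel and isostasy reduces to e = (Σt_A − Σt_B) − (Σ(ρt)_A − Σ(ρt)_B) / ρ_m.
Σt_A = 32.54 km; Σt_B = 34.5 km; Σ(ρt)_A = 89623.2; Σ(ρt)_B = 99015 (in km·kg/m³).
e = (32.54 − 34.5) − (89623.2 − 99015) / 3260 = 0.921 km.

0.921 km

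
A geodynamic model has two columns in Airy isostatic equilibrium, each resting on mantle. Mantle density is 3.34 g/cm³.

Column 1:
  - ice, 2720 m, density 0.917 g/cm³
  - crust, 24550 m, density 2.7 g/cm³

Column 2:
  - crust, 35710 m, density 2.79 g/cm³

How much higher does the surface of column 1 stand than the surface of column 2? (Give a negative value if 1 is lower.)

797 m

For any compensation level in the mantle, the mantle terms cancel and isostasy reduces to e = (Σt_1 − Σt_2) − (Σ(ρt)_1 − Σ(ρt)_2) / ρ_m.
Σt_1 = 27270 m; Σt_2 = 35710 m; Σ(ρt)_1 = 68779.24; Σ(ρt)_2 = 99630.9 (in m·g/cm³).
e = (27270 − 35710) − (68779.24 − 99630.9) / 3.34 = 797 m.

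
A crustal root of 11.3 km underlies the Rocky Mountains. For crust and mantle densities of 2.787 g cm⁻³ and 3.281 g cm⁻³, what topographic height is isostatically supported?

Balancing pressure at the compensation depth: ρ_c h = (ρ_m − ρ_c) r.
h = r (ρ_m − ρ_c) / ρ_c = 11.3 km × (3.281 − 2.787) / 2.787 = 2 km.

2 km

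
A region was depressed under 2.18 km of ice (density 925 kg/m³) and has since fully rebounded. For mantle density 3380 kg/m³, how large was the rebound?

0.597 km

Removing the load lets mantle flow back in; uplift u satisfies ρ_ice t = ρ_m u.
u = t ρ_ice/ρ_m = 2.18 km × 925/3380 = 0.597 km.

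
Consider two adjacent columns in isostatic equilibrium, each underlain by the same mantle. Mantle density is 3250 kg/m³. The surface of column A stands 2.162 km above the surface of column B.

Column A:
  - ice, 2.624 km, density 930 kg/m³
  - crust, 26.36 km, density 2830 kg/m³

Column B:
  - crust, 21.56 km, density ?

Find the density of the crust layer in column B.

2780 kg/m³

Take the compensation level at the base of the deeper column (depth z_c below the surface of column A) and equate Σ ρ_i t_i down to z_c; mantle fills any gap and the z_c terms cancel.
Column A: 2.624×930 + 26.36×2830 + (z_c − 28.984)×3250
Column B: 2.162×0 + 21.56×ρ + (z_c − 2.162 − 21.56)×3250
The z_c×3250 term appears on both sides and cancels. Collect the known terms of each column as K = Σ(ρt)_known − 3250 × (depth of known layers): K_A = 77039.12 − 3250×28.984 = −17158.88; K_B = 0 − 3250×(2.162 + 21.56) = −77096.5.
Balance: K_A = K_B + 21.56×ρ, so ρ = (K_A − K_B)/21.56 = 59937.6/21.56 = 2780 kg/m³.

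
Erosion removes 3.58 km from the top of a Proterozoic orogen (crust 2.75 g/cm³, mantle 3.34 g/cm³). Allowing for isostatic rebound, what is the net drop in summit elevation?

Rebound u = e ρ_c/ρ_m = 3.58 km × 2.75/3.34 = 2.948 km.
Net surface drop = e − u = 3.58 km − 2.948 km = e (ρ_m − ρ_c)/ρ_m = 0.632 km.

0.632 km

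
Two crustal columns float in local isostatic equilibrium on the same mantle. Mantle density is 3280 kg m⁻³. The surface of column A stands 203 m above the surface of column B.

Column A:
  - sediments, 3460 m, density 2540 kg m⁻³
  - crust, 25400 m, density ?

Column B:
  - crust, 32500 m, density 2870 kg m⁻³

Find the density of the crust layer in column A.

Take the compensation level at the base of the deeper column (depth z_c below the surface of column A) and equate Σ ρ_i t_i down to z_c; mantle fills any gap and the z_c terms cancel.
Column A: 3460×2540 + 25400×ρ + (z_c − 28860)×3280
Column B: 203×0 + 32500×2870 + (z_c − 203 − 32500)×3280
The z_c×3280 term appears on both sides and cancels. Collect the known terms of each column as K = Σ(ρt)_known − 3280 × (depth of known layers): K_A = 8788400 − 3280×28860 = −85872400; K_B = 93275000 − 3280×(203 + 32500) = −13990840.
Balance: K_A + 25400×ρ = K_B, so ρ = (K_B − K_A)/25400 = 71881600/25400 = 2830 kg m⁻³.

2830 kg m⁻³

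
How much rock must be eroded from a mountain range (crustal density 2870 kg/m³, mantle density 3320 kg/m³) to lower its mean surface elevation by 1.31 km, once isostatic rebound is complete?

Net drop Δ = e − u = e − e ρ_c/ρ_m = e (ρ_m − ρ_c)/ρ_m.
e = Δ ρ_m/(ρ_m − ρ_c) = 1.31 km × 3320/450 = 9.66 km.

9.66 km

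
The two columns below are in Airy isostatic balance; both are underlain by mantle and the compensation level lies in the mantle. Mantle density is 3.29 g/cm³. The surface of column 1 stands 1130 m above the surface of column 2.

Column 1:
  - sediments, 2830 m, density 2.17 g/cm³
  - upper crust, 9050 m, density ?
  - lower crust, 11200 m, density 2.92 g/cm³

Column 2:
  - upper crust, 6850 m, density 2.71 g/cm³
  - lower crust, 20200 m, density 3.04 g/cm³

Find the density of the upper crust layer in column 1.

Take the compensation level at the base of the deeper column (depth z_c below the surface of column 1) and equate Σ ρ_i t_i down to z_c; mantle fills any gap and the z_c terms cancel.
Column 1: 2830×2.17 + 9050×ρ + 11200×2.92 + (z_c − 23080)×3.29
Column 2: 1130×0 + 6850×2.71 + 20200×3.04 + (z_c − 1130 − 27050)×3.29
The z_c×3.29 term appears on both sides and cancels. Collect the known terms of each column as K = Σ(ρt)_known − 3.29 × (depth of known layers): K_1 = 38845.1 − 3.29×23080 = −37088.1; K_2 = 79971.5 − 3.29×(1130 + 27050) = −12740.7.
Balance: K_1 + 9050×ρ = K_2, so ρ = (K_2 − K_1)/9050 = 24347.4/9050 = 2.69 g/cm³.

2.69 g/cm³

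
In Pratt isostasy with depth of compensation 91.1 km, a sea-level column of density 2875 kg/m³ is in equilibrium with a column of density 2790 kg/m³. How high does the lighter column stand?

2.78 km

ρ_ref D = ρ (D + h) → h = D (ρ_ref − ρ)/ρ.
h = 91.1 km × (2875 − 2790)/2790 = 2.78 km.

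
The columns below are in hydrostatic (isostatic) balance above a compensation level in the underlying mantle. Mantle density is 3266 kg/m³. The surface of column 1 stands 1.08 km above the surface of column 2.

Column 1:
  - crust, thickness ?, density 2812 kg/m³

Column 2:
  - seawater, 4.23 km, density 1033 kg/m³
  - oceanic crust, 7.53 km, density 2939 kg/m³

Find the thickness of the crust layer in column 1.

Take the compensation level at the base of the deeper column (depth z_c below the surface of column 1) and equate Σ ρ_i t_i down to z_c; mantle fills any gap and the z_c terms cancel.
Column 1: x×2812 + (z_c − 0 − x)×3266
Column 2: 1.08×0 + 4.23×1033 + 7.53×2939 + (z_c − 1.08 − 11.76)×3266
The z_c×3266 term appears on both sides and cancels. Collect the known terms of each column as K = Σ(ρt)_known − 3266 × (depth of known layers): K_1 = 0 − 3266×0 = 0; K_2 = 26500.26 − 3266×(1.08 + 11.76) = −15435.18.
Balance: K_1 − x×(3266 − 2812) = K_2, so x = (K_1 − K_2)/(3266 − 2812) = 15435.2/454 = 34 km.

34 km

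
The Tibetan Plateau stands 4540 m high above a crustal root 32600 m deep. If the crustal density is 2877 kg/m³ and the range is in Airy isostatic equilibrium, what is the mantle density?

3280 kg/m³

Airy balance: ρ_c h = (ρ_m − ρ_c) r → ρ_m = ρ_c (1 + h/r).
ρ_m = 2877 × (1 + 4540 m/32600 m) = 3280 kg/m³.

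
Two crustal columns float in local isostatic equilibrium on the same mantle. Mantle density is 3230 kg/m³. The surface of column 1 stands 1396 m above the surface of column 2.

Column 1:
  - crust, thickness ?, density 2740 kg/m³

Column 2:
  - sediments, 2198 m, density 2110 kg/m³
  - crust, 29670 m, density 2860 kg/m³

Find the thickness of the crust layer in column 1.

36600 m

Take the compensation level at the base of the deeper column (depth z_c below the surface of column 1) and equate Σ ρ_i t_i down to z_c; mantle fills any gap and the z_c terms cancel.
Column 1: x×2740 + (z_c − 0 − x)×3230
Column 2: 1396×0 + 2198×2110 + 29670×2860 + (z_c − 1396 − 31868)×3230
The z_c×3230 term appears on both sides and cancels. Collect the known terms of each column as K = Σ(ρt)_known − 3230 × (depth of known layers): K_1 = 0 − 3230×0 = 0; K_2 = 89493980 − 3230×(1396 + 31868) = −17948740.
Balance: K_1 − x×(3230 − 2740) = K_2, so x = (K_1 − K_2)/(3230 − 2740) = 17948700/490 = 36600 m.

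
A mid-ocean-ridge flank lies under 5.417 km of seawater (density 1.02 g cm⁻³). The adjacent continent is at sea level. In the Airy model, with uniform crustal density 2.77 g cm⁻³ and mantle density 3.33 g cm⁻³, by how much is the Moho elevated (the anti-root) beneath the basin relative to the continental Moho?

For local isostatic compensation: replacing crust with seawater at the top is compensated by replacing crust with mantle at the base: d (ρ_c − ρ_w) = a (ρ_m − ρ_c).
a = d (ρ_c − ρ_w)/(ρ_m − ρ_c) = 5.417 km × 1.75/0.56 = 16.9 km.

16.9 km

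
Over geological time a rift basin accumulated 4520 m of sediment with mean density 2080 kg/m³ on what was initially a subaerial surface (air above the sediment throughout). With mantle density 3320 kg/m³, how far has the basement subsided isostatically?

2830 m

Subaerial load: s = t ρ_sed / ρ_m = 4520 m × 2080/3320 = 2830 m.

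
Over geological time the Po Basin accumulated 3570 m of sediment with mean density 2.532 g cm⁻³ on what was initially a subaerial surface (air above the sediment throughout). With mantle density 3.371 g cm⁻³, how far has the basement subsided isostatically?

Subaerial load: s = t ρ_sed / ρ_m = 3570 m × 2.532/3.371 = 2680 m.

2680 m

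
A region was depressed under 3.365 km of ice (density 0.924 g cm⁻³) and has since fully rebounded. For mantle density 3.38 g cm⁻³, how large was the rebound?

0.92 km

Removing the load lets mantle flow back in; uplift u satisfies ρ_ice t = ρ_m u.
u = t ρ_ice/ρ_m = 3.365 km × 0.924/3.38 = 0.92 km.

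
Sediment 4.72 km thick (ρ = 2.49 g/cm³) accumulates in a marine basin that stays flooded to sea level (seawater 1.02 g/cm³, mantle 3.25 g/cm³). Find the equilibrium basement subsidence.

3.11 km

Submarine loading: the sediment displaces seawater, and the subsidence is in turn flooded, so s (ρ_m − ρ_w) = t (ρ_sed − ρ_w).
s = 4.72 km × (2.49 − 1.02) / (3.25 − 1.02) = 3.11 km.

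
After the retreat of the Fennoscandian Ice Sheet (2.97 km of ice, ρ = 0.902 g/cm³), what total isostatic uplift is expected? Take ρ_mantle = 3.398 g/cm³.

0.788 km

Removing the load lets mantle flow back in; uplift u satisfies ρ_ice t = ρ_m u.
u = t ρ_ice/ρ_m = 2.97 km × 0.902/3.398 = 0.788 km.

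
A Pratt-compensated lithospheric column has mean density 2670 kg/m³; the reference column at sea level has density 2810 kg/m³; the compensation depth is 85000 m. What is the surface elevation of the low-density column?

ρ_ref D = ρ (D + h) → h = D (ρ_ref − ρ)/ρ.
h = 85000 m × (2810 − 2670)/2670 = 4460 m.

4460 m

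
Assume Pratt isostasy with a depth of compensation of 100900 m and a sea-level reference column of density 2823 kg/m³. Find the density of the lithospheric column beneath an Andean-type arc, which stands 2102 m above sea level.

Pratt balance: ρ_ref D = ρ (D + h).
ρ = ρ_ref D/(D + h) = 2823 × 100900 m/(100900 m + 2102 m) = 2770 kg/m³.

2770 kg/m³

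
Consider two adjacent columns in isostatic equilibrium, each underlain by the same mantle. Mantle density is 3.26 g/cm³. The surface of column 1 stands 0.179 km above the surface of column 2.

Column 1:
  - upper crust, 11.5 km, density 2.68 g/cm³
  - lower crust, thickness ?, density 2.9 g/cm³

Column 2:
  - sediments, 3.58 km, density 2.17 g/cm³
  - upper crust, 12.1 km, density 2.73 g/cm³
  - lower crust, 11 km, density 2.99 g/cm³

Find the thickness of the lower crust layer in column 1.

20 km

Take the compensation level at the base of the deeper column (depth z_c below the surface of column 1) and equate Σ ρ_i t_i down to z_c; mantle fills any gap and the z_c terms cancel.
Column 1: 11.5×2.68 + x×2.9 + (z_c − 11.5 − x)×3.26
Column 2: 0.179×0 + 3.58×2.17 + 12.1×2.73 + 11×2.99 + (z_c − 0.179 − 26.68)×3.26
The z_c×3.26 term appears on both sides and cancels. Collect the known terms of each column as K = Σ(ρt)_known − 3.26 × (depth of known layers): K_1 = 30.82 − 3.26×11.5 = −6.67; K_2 = 73.6916 − 3.26×(0.179 + 26.68) = −13.86874.
Balance: K_1 − x×(3.26 − 2.9) = K_2, so x = (K_1 − K_2)/(3.26 − 2.9) = 7.19874/0.36 = 20 km.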